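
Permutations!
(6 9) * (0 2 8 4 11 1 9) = (0 2 8 4 11 1 9 6) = [2, 9, 8, 3, 11, 5, 0, 7, 4, 6, 10, 1]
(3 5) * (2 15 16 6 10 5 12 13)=[0, 1, 15, 12, 4, 3, 10, 7, 8, 9, 5, 11, 13, 2, 14, 16, 6]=(2 15 16 6 10 5 3 12 13)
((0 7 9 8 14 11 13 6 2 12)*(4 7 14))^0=(14)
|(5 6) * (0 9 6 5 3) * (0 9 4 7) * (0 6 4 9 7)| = |(0 9 4)(3 7 6)| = 3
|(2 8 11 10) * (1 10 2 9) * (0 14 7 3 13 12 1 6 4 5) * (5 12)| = |(0 14 7 3 13 5)(1 10 9 6 4 12)(2 8 11)| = 6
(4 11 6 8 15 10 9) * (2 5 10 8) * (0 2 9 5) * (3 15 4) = [2, 1, 0, 15, 11, 10, 9, 7, 4, 3, 5, 6, 12, 13, 14, 8] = (0 2)(3 15 8 4 11 6 9)(5 10)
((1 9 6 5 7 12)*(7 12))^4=(1 12 5 6 9)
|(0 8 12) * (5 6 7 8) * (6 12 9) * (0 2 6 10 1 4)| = 11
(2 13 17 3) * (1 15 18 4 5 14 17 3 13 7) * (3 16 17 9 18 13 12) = (1 15 13 16 17 12 3 2 7)(4 5 14 9 18) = [0, 15, 7, 2, 5, 14, 6, 1, 8, 18, 10, 11, 3, 16, 9, 13, 17, 12, 4]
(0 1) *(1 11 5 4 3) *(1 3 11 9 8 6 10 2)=[9, 0, 1, 3, 11, 4, 10, 7, 6, 8, 2, 5]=(0 9 8 6 10 2 1)(4 11 5)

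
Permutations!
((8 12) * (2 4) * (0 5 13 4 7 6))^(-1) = (0 6 7 2 4 13 5)(8 12)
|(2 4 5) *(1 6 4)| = |(1 6 4 5 2)| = 5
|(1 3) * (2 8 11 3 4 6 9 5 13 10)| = 11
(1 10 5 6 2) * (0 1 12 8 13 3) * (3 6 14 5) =[1, 10, 12, 0, 4, 14, 2, 7, 13, 9, 3, 11, 8, 6, 5] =(0 1 10 3)(2 12 8 13 6)(5 14)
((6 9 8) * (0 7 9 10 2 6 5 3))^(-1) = (0 3 5 8 9 7)(2 10 6)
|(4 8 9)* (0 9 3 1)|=6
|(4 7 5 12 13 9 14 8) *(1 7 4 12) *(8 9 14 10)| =|(1 7 5)(8 12 13 14 9 10)| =6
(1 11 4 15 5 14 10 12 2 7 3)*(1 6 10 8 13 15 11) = (2 7 3 6 10 12)(4 11)(5 14 8 13 15) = [0, 1, 7, 6, 11, 14, 10, 3, 13, 9, 12, 4, 2, 15, 8, 5]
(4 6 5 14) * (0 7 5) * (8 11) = (0 7 5 14 4 6)(8 11) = [7, 1, 2, 3, 6, 14, 0, 5, 11, 9, 10, 8, 12, 13, 4]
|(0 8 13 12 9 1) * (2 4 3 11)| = |(0 8 13 12 9 1)(2 4 3 11)| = 12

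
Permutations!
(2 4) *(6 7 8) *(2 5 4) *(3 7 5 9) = [0, 1, 2, 7, 9, 4, 5, 8, 6, 3] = (3 7 8 6 5 4 9)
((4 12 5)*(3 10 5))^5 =((3 10 5 4 12))^5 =(12)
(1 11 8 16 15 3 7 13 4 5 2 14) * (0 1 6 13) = (0 1 11 8 16 15 3 7)(2 14 6 13 4 5) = [1, 11, 14, 7, 5, 2, 13, 0, 16, 9, 10, 8, 12, 4, 6, 3, 15]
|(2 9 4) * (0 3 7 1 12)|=15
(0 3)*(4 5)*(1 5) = (0 3)(1 5 4) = [3, 5, 2, 0, 1, 4]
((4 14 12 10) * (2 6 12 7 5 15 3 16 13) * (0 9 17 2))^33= ((0 9 17 2 6 12 10 4 14 7 5 15 3 16 13))^33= (0 2 10 7 3)(4 5 16 9 6)(12 14 15 13 17)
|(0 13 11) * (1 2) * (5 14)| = |(0 13 11)(1 2)(5 14)| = 6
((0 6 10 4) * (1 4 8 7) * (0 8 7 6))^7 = (1 4 8 6 10 7)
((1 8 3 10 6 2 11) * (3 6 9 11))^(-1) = ((1 8 6 2 3 10 9 11))^(-1) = (1 11 9 10 3 2 6 8)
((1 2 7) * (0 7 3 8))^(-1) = (0 8 3 2 1 7)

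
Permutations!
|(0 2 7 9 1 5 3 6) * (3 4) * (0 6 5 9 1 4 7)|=|(0 2)(1 9 4 3 5 7)|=6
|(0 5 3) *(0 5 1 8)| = 6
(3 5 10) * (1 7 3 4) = (1 7 3 5 10 4) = [0, 7, 2, 5, 1, 10, 6, 3, 8, 9, 4]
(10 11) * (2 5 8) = (2 5 8)(10 11) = [0, 1, 5, 3, 4, 8, 6, 7, 2, 9, 11, 10]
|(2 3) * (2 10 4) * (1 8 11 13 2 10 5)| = |(1 8 11 13 2 3 5)(4 10)| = 14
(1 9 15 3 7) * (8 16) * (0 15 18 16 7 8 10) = (0 15 3 8 7 1 9 18 16 10) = [15, 9, 2, 8, 4, 5, 6, 1, 7, 18, 0, 11, 12, 13, 14, 3, 10, 17, 16]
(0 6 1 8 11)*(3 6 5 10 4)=(0 5 10 4 3 6 1 8 11)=[5, 8, 2, 6, 3, 10, 1, 7, 11, 9, 4, 0]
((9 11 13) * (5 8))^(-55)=((5 8)(9 11 13))^(-55)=(5 8)(9 13 11)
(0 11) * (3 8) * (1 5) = [11, 5, 2, 8, 4, 1, 6, 7, 3, 9, 10, 0] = (0 11)(1 5)(3 8)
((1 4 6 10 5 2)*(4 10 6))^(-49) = ((1 10 5 2))^(-49) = (1 2 5 10)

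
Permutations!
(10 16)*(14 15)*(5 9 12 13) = (5 9 12 13)(10 16)(14 15) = [0, 1, 2, 3, 4, 9, 6, 7, 8, 12, 16, 11, 13, 5, 15, 14, 10]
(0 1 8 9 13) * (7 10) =(0 1 8 9 13)(7 10) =[1, 8, 2, 3, 4, 5, 6, 10, 9, 13, 7, 11, 12, 0]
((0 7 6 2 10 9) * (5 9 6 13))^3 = ((0 7 13 5 9)(2 10 6))^3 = (0 5 7 9 13)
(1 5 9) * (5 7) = [0, 7, 2, 3, 4, 9, 6, 5, 8, 1] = (1 7 5 9)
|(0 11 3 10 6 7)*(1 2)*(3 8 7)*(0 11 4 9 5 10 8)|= 10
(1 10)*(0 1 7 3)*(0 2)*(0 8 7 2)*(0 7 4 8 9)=(0 1 10 2 9)(3 7)(4 8)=[1, 10, 9, 7, 8, 5, 6, 3, 4, 0, 2]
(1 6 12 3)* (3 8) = (1 6 12 8 3) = [0, 6, 2, 1, 4, 5, 12, 7, 3, 9, 10, 11, 8]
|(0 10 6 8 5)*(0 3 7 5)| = 12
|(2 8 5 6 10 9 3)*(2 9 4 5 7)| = |(2 8 7)(3 9)(4 5 6 10)| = 12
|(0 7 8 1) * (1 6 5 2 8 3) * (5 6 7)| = |(0 5 2 8 7 3 1)| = 7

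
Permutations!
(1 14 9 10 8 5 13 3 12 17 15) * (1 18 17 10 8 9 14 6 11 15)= [0, 6, 2, 12, 4, 13, 11, 7, 5, 8, 9, 15, 10, 3, 14, 18, 16, 1, 17]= (1 6 11 15 18 17)(3 12 10 9 8 5 13)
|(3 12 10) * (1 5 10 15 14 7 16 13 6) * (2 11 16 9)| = |(1 5 10 3 12 15 14 7 9 2 11 16 13 6)| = 14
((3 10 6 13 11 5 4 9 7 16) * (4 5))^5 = ((3 10 6 13 11 4 9 7 16))^5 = (3 4 10 9 6 7 13 16 11)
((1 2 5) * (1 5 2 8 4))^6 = ((1 8 4))^6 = (8)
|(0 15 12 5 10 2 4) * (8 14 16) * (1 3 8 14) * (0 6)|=24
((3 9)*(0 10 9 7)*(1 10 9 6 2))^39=(0 7 3 9)(1 2 6 10)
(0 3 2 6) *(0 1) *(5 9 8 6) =(0 3 2 5 9 8 6 1) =[3, 0, 5, 2, 4, 9, 1, 7, 6, 8]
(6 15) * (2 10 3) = (2 10 3)(6 15) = [0, 1, 10, 2, 4, 5, 15, 7, 8, 9, 3, 11, 12, 13, 14, 6]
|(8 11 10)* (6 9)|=6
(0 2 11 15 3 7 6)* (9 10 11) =(0 2 9 10 11 15 3 7 6) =[2, 1, 9, 7, 4, 5, 0, 6, 8, 10, 11, 15, 12, 13, 14, 3]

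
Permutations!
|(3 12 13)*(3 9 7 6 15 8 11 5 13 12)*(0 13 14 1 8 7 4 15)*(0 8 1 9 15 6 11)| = |(0 13 15 7 11 5 14 9 4 6 8)| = 11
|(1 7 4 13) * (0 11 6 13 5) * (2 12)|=8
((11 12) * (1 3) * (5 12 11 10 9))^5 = (1 3)(5 12 10 9)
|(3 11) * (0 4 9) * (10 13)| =6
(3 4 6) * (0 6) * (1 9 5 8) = (0 6 3 4)(1 9 5 8) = [6, 9, 2, 4, 0, 8, 3, 7, 1, 5]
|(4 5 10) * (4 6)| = 4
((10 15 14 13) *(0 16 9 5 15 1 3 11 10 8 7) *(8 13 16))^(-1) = (0 7 8)(1 10 11 3)(5 9 16 14 15)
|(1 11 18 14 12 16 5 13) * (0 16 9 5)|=8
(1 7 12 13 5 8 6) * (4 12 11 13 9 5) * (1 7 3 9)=(1 3 9 5 8 6 7 11 13 4 12)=[0, 3, 2, 9, 12, 8, 7, 11, 6, 5, 10, 13, 1, 4]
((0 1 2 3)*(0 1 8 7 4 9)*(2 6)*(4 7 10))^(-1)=((0 8 10 4 9)(1 6 2 3))^(-1)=(0 9 4 10 8)(1 3 2 6)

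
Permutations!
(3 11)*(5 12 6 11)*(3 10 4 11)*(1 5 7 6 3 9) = (1 5 12 3 7 6 9)(4 11 10) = [0, 5, 2, 7, 11, 12, 9, 6, 8, 1, 4, 10, 3]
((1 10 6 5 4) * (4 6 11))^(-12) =(11)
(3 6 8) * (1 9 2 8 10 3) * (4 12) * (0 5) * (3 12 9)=(0 5)(1 3 6 10 12 4 9 2 8)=[5, 3, 8, 6, 9, 0, 10, 7, 1, 2, 12, 11, 4]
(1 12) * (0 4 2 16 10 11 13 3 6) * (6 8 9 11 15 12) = (0 4 2 16 10 15 12 1 6)(3 8 9 11 13) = [4, 6, 16, 8, 2, 5, 0, 7, 9, 11, 15, 13, 1, 3, 14, 12, 10]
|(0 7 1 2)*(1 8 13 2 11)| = 10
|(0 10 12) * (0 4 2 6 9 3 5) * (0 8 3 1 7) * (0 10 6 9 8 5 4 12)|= |(12)(0 6 8 3 4 2 9 1 7 10)|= 10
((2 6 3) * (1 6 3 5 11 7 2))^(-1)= (1 3 2 7 11 5 6)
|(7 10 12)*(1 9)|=|(1 9)(7 10 12)|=6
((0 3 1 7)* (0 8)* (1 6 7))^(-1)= (0 8 7 6 3)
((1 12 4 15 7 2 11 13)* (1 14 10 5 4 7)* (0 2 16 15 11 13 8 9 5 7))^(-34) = ((0 2 13 14 10 7 16 15 1 12)(4 11 8 9 5))^(-34) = (0 16 13 1 10)(2 15 14 12 7)(4 11 8 9 5)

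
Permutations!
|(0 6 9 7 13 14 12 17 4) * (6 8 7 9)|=|(0 8 7 13 14 12 17 4)|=8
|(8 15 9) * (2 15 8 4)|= 4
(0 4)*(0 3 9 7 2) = (0 4 3 9 7 2) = [4, 1, 0, 9, 3, 5, 6, 2, 8, 7]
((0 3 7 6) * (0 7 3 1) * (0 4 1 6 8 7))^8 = ((0 6)(1 4)(7 8))^8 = (8)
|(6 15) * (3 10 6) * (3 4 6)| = 6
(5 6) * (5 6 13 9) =(5 13 9) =[0, 1, 2, 3, 4, 13, 6, 7, 8, 5, 10, 11, 12, 9]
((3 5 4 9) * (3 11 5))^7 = (4 5 11 9)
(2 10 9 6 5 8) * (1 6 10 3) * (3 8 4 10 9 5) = (1 6 3)(2 8)(4 10 5) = [0, 6, 8, 1, 10, 4, 3, 7, 2, 9, 5]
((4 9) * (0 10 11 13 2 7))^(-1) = ((0 10 11 13 2 7)(4 9))^(-1) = (0 7 2 13 11 10)(4 9)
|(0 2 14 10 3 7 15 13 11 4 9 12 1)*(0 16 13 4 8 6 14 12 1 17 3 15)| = 66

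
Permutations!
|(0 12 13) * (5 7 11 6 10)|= |(0 12 13)(5 7 11 6 10)|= 15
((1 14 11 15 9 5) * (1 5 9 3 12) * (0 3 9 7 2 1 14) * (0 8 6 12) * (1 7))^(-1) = (0 3)(1 9 15 11 14 12 6 8)(2 7)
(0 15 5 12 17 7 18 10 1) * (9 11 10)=(0 15 5 12 17 7 18 9 11 10 1)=[15, 0, 2, 3, 4, 12, 6, 18, 8, 11, 1, 10, 17, 13, 14, 5, 16, 7, 9]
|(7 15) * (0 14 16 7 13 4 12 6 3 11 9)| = |(0 14 16 7 15 13 4 12 6 3 11 9)| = 12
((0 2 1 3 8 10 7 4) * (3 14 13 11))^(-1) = (0 4 7 10 8 3 11 13 14 1 2)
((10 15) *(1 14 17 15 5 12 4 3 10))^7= (1 15 17 14)(3 5 4 10 12)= ((1 14 17 15)(3 10 5 12 4))^7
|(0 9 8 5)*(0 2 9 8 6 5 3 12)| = 4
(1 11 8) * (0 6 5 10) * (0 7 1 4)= (0 6 5 10 7 1 11 8 4)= [6, 11, 2, 3, 0, 10, 5, 1, 4, 9, 7, 8]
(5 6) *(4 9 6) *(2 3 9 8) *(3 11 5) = (2 11 5 4 8)(3 9 6) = [0, 1, 11, 9, 8, 4, 3, 7, 2, 6, 10, 5]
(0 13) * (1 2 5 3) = [13, 2, 5, 1, 4, 3, 6, 7, 8, 9, 10, 11, 12, 0] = (0 13)(1 2 5 3)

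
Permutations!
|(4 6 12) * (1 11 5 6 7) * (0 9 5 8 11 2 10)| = 10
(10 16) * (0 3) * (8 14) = (0 3)(8 14)(10 16) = [3, 1, 2, 0, 4, 5, 6, 7, 14, 9, 16, 11, 12, 13, 8, 15, 10]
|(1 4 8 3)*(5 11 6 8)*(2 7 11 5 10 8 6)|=|(1 4 10 8 3)(2 7 11)|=15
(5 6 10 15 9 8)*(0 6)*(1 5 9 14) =[6, 5, 2, 3, 4, 0, 10, 7, 9, 8, 15, 11, 12, 13, 1, 14] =(0 6 10 15 14 1 5)(8 9)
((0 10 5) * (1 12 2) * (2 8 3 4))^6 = ((0 10 5)(1 12 8 3 4 2))^6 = (12)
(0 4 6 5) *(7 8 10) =(0 4 6 5)(7 8 10) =[4, 1, 2, 3, 6, 0, 5, 8, 10, 9, 7]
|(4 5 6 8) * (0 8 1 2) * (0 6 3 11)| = 6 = |(0 8 4 5 3 11)(1 2 6)|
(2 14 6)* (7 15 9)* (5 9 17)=(2 14 6)(5 9 7 15 17)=[0, 1, 14, 3, 4, 9, 2, 15, 8, 7, 10, 11, 12, 13, 6, 17, 16, 5]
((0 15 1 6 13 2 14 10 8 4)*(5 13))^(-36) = ((0 15 1 6 5 13 2 14 10 8 4))^(-36) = (0 10 13 1 4 14 5 15 8 2 6)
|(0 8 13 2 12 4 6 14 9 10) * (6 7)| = |(0 8 13 2 12 4 7 6 14 9 10)| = 11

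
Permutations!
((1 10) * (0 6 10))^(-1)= ((0 6 10 1))^(-1)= (0 1 10 6)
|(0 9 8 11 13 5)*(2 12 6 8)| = 9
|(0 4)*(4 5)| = 3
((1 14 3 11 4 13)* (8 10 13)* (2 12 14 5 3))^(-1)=((1 5 3 11 4 8 10 13)(2 12 14))^(-1)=(1 13 10 8 4 11 3 5)(2 14 12)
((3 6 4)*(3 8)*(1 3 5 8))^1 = (1 3 6 4)(5 8)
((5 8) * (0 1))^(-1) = (0 1)(5 8)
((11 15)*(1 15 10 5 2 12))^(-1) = (1 12 2 5 10 11 15)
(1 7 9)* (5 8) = (1 7 9)(5 8) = [0, 7, 2, 3, 4, 8, 6, 9, 5, 1]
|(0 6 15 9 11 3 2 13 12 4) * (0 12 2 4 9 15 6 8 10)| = 30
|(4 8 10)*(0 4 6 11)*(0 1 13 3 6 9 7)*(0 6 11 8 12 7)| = |(0 4 12 7 6 8 10 9)(1 13 3 11)| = 8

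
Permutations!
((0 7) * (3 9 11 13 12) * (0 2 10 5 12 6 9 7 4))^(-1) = (0 4)(2 7 3 12 5 10)(6 13 11 9)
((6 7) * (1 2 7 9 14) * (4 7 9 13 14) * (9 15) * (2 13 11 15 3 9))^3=(2 4 11 3 7 15 9 6)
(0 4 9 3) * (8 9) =(0 4 8 9 3) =[4, 1, 2, 0, 8, 5, 6, 7, 9, 3]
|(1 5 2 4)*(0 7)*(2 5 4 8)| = |(0 7)(1 4)(2 8)| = 2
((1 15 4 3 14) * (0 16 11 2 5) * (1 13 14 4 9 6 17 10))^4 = (0 5 2 11 16)(1 17 9)(6 15 10)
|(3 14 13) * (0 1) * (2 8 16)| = |(0 1)(2 8 16)(3 14 13)| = 6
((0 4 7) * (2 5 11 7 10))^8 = ((0 4 10 2 5 11 7))^8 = (0 4 10 2 5 11 7)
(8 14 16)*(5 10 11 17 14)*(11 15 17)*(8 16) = [0, 1, 2, 3, 4, 10, 6, 7, 5, 9, 15, 11, 12, 13, 8, 17, 16, 14] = (5 10 15 17 14 8)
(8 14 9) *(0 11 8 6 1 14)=[11, 14, 2, 3, 4, 5, 1, 7, 0, 6, 10, 8, 12, 13, 9]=(0 11 8)(1 14 9 6)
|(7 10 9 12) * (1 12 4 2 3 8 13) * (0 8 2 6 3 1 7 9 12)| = 12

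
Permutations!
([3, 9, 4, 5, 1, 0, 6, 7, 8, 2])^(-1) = (0 5 3)(1 4 2 9)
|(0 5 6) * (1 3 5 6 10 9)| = 10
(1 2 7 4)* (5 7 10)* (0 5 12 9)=(0 5 7 4 1 2 10 12 9)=[5, 2, 10, 3, 1, 7, 6, 4, 8, 0, 12, 11, 9]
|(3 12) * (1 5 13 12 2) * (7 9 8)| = |(1 5 13 12 3 2)(7 9 8)| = 6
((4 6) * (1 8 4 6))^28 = (1 8 4) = ((1 8 4))^28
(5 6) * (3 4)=(3 4)(5 6)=[0, 1, 2, 4, 3, 6, 5]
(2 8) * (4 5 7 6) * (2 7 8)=(4 5 8 7 6)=[0, 1, 2, 3, 5, 8, 4, 6, 7]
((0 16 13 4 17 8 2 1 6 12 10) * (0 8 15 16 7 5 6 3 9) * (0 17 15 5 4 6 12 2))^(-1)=(0 8 10 12 5 17 9 3 1 2 6 13 16 15 4 7)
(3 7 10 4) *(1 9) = [0, 9, 2, 7, 3, 5, 6, 10, 8, 1, 4] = (1 9)(3 7 10 4)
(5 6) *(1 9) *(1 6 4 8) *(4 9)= (1 4 8)(5 9 6)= [0, 4, 2, 3, 8, 9, 5, 7, 1, 6]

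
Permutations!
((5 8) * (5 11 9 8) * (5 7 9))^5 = ((5 7 9 8 11))^5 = (11)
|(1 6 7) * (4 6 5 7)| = |(1 5 7)(4 6)| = 6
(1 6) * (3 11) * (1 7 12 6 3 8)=(1 3 11 8)(6 7 12)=[0, 3, 2, 11, 4, 5, 7, 12, 1, 9, 10, 8, 6]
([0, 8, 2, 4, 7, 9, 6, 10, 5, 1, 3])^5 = (1 8 5 9)(3 4 7 10)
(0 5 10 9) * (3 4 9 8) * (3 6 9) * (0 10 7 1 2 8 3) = (0 5 7 1 2 8 6 9 10 3 4) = [5, 2, 8, 4, 0, 7, 9, 1, 6, 10, 3]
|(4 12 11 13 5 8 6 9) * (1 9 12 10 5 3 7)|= |(1 9 4 10 5 8 6 12 11 13 3 7)|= 12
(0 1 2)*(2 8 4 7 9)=(0 1 8 4 7 9 2)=[1, 8, 0, 3, 7, 5, 6, 9, 4, 2]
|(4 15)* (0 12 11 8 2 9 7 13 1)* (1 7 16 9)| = 6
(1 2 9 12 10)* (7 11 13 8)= (1 2 9 12 10)(7 11 13 8)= [0, 2, 9, 3, 4, 5, 6, 11, 7, 12, 1, 13, 10, 8]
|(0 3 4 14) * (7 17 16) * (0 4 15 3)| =6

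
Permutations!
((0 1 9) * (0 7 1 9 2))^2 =((0 9 7 1 2))^2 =(0 7 2 9 1)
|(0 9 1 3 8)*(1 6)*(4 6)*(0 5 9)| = |(1 3 8 5 9 4 6)| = 7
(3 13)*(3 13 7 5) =(13)(3 7 5) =[0, 1, 2, 7, 4, 3, 6, 5, 8, 9, 10, 11, 12, 13]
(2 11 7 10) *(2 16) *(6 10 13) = (2 11 7 13 6 10 16) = [0, 1, 11, 3, 4, 5, 10, 13, 8, 9, 16, 7, 12, 6, 14, 15, 2]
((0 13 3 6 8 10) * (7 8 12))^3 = (0 6 8 13 12 10 3 7) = ((0 13 3 6 12 7 8 10))^3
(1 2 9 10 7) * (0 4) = (0 4)(1 2 9 10 7) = [4, 2, 9, 3, 0, 5, 6, 1, 8, 10, 7]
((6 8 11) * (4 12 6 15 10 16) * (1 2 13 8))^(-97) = (1 13 11 10 4 6 2 8 15 16 12) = ((1 2 13 8 11 15 10 16 4 12 6))^(-97)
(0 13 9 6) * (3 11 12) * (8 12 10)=(0 13 9 6)(3 11 10 8 12)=[13, 1, 2, 11, 4, 5, 0, 7, 12, 6, 8, 10, 3, 9]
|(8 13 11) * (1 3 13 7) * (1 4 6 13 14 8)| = |(1 3 14 8 7 4 6 13 11)| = 9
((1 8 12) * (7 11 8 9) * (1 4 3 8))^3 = ((1 9 7 11)(3 8 12 4))^3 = (1 11 7 9)(3 4 12 8)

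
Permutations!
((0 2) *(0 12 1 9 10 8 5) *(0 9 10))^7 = ((0 2 12 1 10 8 5 9))^7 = (0 9 5 8 10 1 12 2)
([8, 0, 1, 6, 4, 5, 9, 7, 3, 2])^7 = [0, 1, 2, 3, 4, 5, 6, 7, 8, 9]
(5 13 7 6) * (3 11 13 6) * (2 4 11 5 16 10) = (2 4 11 13 7 3 5 6 16 10) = [0, 1, 4, 5, 11, 6, 16, 3, 8, 9, 2, 13, 12, 7, 14, 15, 10]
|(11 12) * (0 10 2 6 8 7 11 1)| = |(0 10 2 6 8 7 11 12 1)| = 9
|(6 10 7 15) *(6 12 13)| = |(6 10 7 15 12 13)| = 6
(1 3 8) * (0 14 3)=(0 14 3 8 1)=[14, 0, 2, 8, 4, 5, 6, 7, 1, 9, 10, 11, 12, 13, 3]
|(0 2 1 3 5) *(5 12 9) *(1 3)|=|(0 2 3 12 9 5)|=6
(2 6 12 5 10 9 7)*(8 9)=(2 6 12 5 10 8 9 7)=[0, 1, 6, 3, 4, 10, 12, 2, 9, 7, 8, 11, 5]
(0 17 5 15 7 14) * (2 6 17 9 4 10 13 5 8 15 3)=[9, 1, 6, 2, 10, 3, 17, 14, 15, 4, 13, 11, 12, 5, 0, 7, 16, 8]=(0 9 4 10 13 5 3 2 6 17 8 15 7 14)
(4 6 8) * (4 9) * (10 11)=(4 6 8 9)(10 11)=[0, 1, 2, 3, 6, 5, 8, 7, 9, 4, 11, 10]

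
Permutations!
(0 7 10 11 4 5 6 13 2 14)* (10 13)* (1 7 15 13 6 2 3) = (0 15 13 3 1 7 6 10 11 4 5 2 14) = [15, 7, 14, 1, 5, 2, 10, 6, 8, 9, 11, 4, 12, 3, 0, 13]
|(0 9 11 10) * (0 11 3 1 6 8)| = |(0 9 3 1 6 8)(10 11)| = 6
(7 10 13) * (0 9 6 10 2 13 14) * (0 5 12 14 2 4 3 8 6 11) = (0 9 11)(2 13 7 4 3 8 6 10)(5 12 14) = [9, 1, 13, 8, 3, 12, 10, 4, 6, 11, 2, 0, 14, 7, 5]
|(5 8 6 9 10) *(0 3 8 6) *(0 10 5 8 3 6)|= |(0 6 9 5)(8 10)|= 4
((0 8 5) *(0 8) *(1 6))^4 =(8)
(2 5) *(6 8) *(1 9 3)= (1 9 3)(2 5)(6 8)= [0, 9, 5, 1, 4, 2, 8, 7, 6, 3]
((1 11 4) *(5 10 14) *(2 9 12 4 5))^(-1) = (1 4 12 9 2 14 10 5 11)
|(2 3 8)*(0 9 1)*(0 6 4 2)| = |(0 9 1 6 4 2 3 8)| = 8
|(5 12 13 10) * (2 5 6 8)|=|(2 5 12 13 10 6 8)|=7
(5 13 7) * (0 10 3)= (0 10 3)(5 13 7)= [10, 1, 2, 0, 4, 13, 6, 5, 8, 9, 3, 11, 12, 7]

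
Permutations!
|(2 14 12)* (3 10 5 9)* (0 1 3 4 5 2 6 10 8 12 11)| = 30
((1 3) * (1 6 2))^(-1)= ((1 3 6 2))^(-1)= (1 2 6 3)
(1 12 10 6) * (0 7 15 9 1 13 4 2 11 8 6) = (0 7 15 9 1 12 10)(2 11 8 6 13 4) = [7, 12, 11, 3, 2, 5, 13, 15, 6, 1, 0, 8, 10, 4, 14, 9]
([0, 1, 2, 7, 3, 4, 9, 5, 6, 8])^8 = (6 8 9)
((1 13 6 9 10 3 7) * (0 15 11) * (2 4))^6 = (15)(1 7 3 10 9 6 13)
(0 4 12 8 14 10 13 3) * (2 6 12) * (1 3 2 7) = (0 4 7 1 3)(2 6 12 8 14 10 13) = [4, 3, 6, 0, 7, 5, 12, 1, 14, 9, 13, 11, 8, 2, 10]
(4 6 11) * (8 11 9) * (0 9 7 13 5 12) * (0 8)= (0 9)(4 6 7 13 5 12 8 11)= [9, 1, 2, 3, 6, 12, 7, 13, 11, 0, 10, 4, 8, 5]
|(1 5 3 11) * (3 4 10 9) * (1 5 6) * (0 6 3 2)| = 10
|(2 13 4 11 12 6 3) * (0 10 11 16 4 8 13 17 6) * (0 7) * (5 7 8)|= |(0 10 11 12 8 13 5 7)(2 17 6 3)(4 16)|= 8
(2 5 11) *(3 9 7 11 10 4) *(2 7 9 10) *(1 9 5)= (1 9 5 2)(3 10 4)(7 11)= [0, 9, 1, 10, 3, 2, 6, 11, 8, 5, 4, 7]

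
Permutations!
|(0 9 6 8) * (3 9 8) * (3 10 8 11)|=7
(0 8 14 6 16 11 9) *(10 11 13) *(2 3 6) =[8, 1, 3, 6, 4, 5, 16, 7, 14, 0, 11, 9, 12, 10, 2, 15, 13] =(0 8 14 2 3 6 16 13 10 11 9)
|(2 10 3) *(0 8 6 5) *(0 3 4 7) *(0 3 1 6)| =|(0 8)(1 6 5)(2 10 4 7 3)| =30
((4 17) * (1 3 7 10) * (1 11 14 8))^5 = ((1 3 7 10 11 14 8)(4 17))^5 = (1 14 10 3 8 11 7)(4 17)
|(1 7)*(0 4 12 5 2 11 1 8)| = |(0 4 12 5 2 11 1 7 8)| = 9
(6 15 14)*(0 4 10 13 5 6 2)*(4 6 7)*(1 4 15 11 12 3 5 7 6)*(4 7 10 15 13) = [1, 7, 0, 5, 15, 6, 11, 13, 8, 9, 4, 12, 3, 10, 2, 14] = (0 1 7 13 10 4 15 14 2)(3 5 6 11 12)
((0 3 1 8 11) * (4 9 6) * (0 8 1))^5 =((0 3)(4 9 6)(8 11))^5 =(0 3)(4 6 9)(8 11)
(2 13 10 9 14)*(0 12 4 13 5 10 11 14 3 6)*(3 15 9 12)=[3, 1, 5, 6, 13, 10, 0, 7, 8, 15, 12, 14, 4, 11, 2, 9]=(0 3 6)(2 5 10 12 4 13 11 14)(9 15)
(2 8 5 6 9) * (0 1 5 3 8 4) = (0 1 5 6 9 2 4)(3 8) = [1, 5, 4, 8, 0, 6, 9, 7, 3, 2]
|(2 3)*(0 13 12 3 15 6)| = |(0 13 12 3 2 15 6)| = 7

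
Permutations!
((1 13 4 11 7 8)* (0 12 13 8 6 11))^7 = ((0 12 13 4)(1 8)(6 11 7))^7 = (0 4 13 12)(1 8)(6 11 7)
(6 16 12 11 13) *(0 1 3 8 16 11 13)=[1, 3, 2, 8, 4, 5, 11, 7, 16, 9, 10, 0, 13, 6, 14, 15, 12]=(0 1 3 8 16 12 13 6 11)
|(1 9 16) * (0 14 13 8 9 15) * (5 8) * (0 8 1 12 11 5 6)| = 8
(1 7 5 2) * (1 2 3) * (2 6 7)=[0, 2, 6, 1, 4, 3, 7, 5]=(1 2 6 7 5 3)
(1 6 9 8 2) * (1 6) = (2 6 9 8) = [0, 1, 6, 3, 4, 5, 9, 7, 2, 8]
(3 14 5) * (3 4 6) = (3 14 5 4 6) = [0, 1, 2, 14, 6, 4, 3, 7, 8, 9, 10, 11, 12, 13, 5]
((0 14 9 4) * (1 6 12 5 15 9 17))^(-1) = ((0 14 17 1 6 12 5 15 9 4))^(-1) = (0 4 9 15 5 12 6 1 17 14)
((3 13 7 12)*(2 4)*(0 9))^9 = ((0 9)(2 4)(3 13 7 12))^9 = (0 9)(2 4)(3 13 7 12)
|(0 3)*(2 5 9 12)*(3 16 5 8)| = 8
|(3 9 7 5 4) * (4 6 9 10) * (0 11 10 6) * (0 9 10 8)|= 12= |(0 11 8)(3 6 10 4)(5 9 7)|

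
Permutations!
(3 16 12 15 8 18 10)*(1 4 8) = (1 4 8 18 10 3 16 12 15) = [0, 4, 2, 16, 8, 5, 6, 7, 18, 9, 3, 11, 15, 13, 14, 1, 12, 17, 10]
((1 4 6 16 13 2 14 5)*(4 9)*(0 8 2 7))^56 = (0 6 5)(1 8 16)(2 13 9)(4 14 7)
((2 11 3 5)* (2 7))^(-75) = ((2 11 3 5 7))^(-75) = (11)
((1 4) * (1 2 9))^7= ((1 4 2 9))^7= (1 9 2 4)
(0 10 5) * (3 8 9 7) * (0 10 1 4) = [1, 4, 2, 8, 0, 10, 6, 3, 9, 7, 5] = (0 1 4)(3 8 9 7)(5 10)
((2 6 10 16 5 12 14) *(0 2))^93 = ((0 2 6 10 16 5 12 14))^93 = (0 5 6 14 16 2 12 10)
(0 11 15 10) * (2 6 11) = [2, 1, 6, 3, 4, 5, 11, 7, 8, 9, 0, 15, 12, 13, 14, 10] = (0 2 6 11 15 10)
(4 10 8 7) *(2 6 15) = [0, 1, 6, 3, 10, 5, 15, 4, 7, 9, 8, 11, 12, 13, 14, 2] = (2 6 15)(4 10 8 7)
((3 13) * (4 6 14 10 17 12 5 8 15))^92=(4 14 17 5 15 6 10 12 8)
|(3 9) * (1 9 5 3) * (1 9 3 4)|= |(9)(1 3 5 4)|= 4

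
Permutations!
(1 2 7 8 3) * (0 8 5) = (0 8 3 1 2 7 5) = [8, 2, 7, 1, 4, 0, 6, 5, 3]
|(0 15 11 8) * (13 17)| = 4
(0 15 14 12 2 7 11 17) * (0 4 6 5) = (0 15 14 12 2 7 11 17 4 6 5) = [15, 1, 7, 3, 6, 0, 5, 11, 8, 9, 10, 17, 2, 13, 12, 14, 16, 4]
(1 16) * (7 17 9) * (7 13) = (1 16)(7 17 9 13) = [0, 16, 2, 3, 4, 5, 6, 17, 8, 13, 10, 11, 12, 7, 14, 15, 1, 9]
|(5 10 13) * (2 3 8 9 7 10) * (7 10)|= |(2 3 8 9 10 13 5)|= 7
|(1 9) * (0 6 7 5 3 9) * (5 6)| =|(0 5 3 9 1)(6 7)| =10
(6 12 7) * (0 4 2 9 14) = [4, 1, 9, 3, 2, 5, 12, 6, 8, 14, 10, 11, 7, 13, 0] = (0 4 2 9 14)(6 12 7)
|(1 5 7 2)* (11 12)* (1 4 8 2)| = 6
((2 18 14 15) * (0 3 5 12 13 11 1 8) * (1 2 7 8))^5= (0 11 7 12 14 3 2 8 13 15 5 18)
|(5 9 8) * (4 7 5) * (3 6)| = 10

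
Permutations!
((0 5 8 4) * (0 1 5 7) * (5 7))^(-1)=((0 5 8 4 1 7))^(-1)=(0 7 1 4 8 5)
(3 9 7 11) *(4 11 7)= (3 9 4 11)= [0, 1, 2, 9, 11, 5, 6, 7, 8, 4, 10, 3]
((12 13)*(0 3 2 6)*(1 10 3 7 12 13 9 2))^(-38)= ((13)(0 7 12 9 2 6)(1 10 3))^(-38)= (13)(0 2 12)(1 10 3)(6 9 7)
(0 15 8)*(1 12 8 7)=(0 15 7 1 12 8)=[15, 12, 2, 3, 4, 5, 6, 1, 0, 9, 10, 11, 8, 13, 14, 7]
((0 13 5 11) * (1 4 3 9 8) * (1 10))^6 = ((0 13 5 11)(1 4 3 9 8 10))^6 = (0 5)(11 13)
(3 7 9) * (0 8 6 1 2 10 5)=[8, 2, 10, 7, 4, 0, 1, 9, 6, 3, 5]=(0 8 6 1 2 10 5)(3 7 9)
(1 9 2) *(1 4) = [0, 9, 4, 3, 1, 5, 6, 7, 8, 2] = (1 9 2 4)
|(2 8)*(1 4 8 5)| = 5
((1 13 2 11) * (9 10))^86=((1 13 2 11)(9 10))^86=(1 2)(11 13)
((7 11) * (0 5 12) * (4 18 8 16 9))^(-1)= (0 12 5)(4 9 16 8 18)(7 11)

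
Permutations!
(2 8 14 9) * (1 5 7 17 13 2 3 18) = (1 5 7 17 13 2 8 14 9 3 18) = [0, 5, 8, 18, 4, 7, 6, 17, 14, 3, 10, 11, 12, 2, 9, 15, 16, 13, 1]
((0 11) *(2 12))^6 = (12)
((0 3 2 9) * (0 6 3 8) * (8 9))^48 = (9)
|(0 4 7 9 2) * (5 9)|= |(0 4 7 5 9 2)|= 6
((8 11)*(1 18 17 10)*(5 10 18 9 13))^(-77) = (1 5 9 10 13)(8 11)(17 18)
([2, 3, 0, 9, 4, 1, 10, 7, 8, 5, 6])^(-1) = (0 2)(1 5 9 3)(6 10)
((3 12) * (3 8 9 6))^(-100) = ((3 12 8 9 6))^(-100) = (12)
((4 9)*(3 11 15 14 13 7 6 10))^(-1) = (3 10 6 7 13 14 15 11)(4 9)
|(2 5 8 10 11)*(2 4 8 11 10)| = |(2 5 11 4 8)| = 5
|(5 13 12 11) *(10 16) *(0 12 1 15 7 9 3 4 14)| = |(0 12 11 5 13 1 15 7 9 3 4 14)(10 16)| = 12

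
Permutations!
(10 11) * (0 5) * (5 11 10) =(0 11 5) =[11, 1, 2, 3, 4, 0, 6, 7, 8, 9, 10, 5]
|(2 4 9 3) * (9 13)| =5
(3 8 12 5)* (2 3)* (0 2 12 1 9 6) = (0 2 3 8 1 9 6)(5 12) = [2, 9, 3, 8, 4, 12, 0, 7, 1, 6, 10, 11, 5]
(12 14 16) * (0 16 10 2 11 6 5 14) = (0 16 12)(2 11 6 5 14 10) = [16, 1, 11, 3, 4, 14, 5, 7, 8, 9, 2, 6, 0, 13, 10, 15, 12]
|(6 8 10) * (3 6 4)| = 5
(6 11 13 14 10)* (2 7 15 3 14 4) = [0, 1, 7, 14, 2, 5, 11, 15, 8, 9, 6, 13, 12, 4, 10, 3] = (2 7 15 3 14 10 6 11 13 4)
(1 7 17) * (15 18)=(1 7 17)(15 18)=[0, 7, 2, 3, 4, 5, 6, 17, 8, 9, 10, 11, 12, 13, 14, 18, 16, 1, 15]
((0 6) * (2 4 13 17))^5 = (0 6)(2 4 13 17)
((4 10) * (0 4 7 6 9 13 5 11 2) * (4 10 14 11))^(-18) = (0 9 14 10 13 11 7 5 2 6 4)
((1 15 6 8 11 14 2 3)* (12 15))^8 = ((1 12 15 6 8 11 14 2 3))^8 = (1 3 2 14 11 8 6 15 12)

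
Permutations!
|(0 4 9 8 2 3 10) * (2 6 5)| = 9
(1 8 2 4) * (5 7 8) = [0, 5, 4, 3, 1, 7, 6, 8, 2] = (1 5 7 8 2 4)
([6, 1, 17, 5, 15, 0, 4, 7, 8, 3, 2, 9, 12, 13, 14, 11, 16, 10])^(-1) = (0 5 3 9 11 15 4 6)(2 10 17)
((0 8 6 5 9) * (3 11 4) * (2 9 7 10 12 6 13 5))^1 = (0 8 13 5 7 10 12 6 2 9)(3 11 4)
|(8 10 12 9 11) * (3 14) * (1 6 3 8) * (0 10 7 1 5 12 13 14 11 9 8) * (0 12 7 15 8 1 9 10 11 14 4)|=40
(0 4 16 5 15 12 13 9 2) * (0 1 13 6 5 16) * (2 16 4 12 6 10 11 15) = (0 12 10 11 15 6 5 2 1 13 9 16 4) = [12, 13, 1, 3, 0, 2, 5, 7, 8, 16, 11, 15, 10, 9, 14, 6, 4]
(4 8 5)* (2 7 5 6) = [0, 1, 7, 3, 8, 4, 2, 5, 6] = (2 7 5 4 8 6)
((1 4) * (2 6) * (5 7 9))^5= ((1 4)(2 6)(5 7 9))^5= (1 4)(2 6)(5 9 7)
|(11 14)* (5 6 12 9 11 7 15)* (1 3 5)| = 10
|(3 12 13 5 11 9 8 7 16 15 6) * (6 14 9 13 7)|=9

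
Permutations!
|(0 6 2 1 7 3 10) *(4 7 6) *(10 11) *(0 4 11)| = |(0 11 10 4 7 3)(1 6 2)| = 6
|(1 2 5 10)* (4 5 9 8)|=|(1 2 9 8 4 5 10)|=7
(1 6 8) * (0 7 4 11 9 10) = (0 7 4 11 9 10)(1 6 8) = [7, 6, 2, 3, 11, 5, 8, 4, 1, 10, 0, 9]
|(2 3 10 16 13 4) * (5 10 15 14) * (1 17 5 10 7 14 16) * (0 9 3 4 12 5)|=26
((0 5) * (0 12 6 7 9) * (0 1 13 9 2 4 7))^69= (13)(0 5 12 6)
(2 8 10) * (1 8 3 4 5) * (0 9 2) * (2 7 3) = [9, 8, 2, 4, 5, 1, 6, 3, 10, 7, 0] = (0 9 7 3 4 5 1 8 10)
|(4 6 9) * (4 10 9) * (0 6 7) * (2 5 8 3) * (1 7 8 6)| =6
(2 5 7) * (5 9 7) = (2 9 7) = [0, 1, 9, 3, 4, 5, 6, 2, 8, 7]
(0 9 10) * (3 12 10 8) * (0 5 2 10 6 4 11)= (0 9 8 3 12 6 4 11)(2 10 5)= [9, 1, 10, 12, 11, 2, 4, 7, 3, 8, 5, 0, 6]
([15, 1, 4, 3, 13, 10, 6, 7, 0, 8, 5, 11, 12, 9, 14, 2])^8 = (0 15 2 4 13 9 8)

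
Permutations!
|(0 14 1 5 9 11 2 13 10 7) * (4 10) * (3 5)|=|(0 14 1 3 5 9 11 2 13 4 10 7)|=12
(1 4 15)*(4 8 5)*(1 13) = (1 8 5 4 15 13) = [0, 8, 2, 3, 15, 4, 6, 7, 5, 9, 10, 11, 12, 1, 14, 13]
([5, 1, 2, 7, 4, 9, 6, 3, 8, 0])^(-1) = (0 9 5)(3 7)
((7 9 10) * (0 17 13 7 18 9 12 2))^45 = ((0 17 13 7 12 2)(9 10 18))^45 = (18)(0 7)(2 13)(12 17)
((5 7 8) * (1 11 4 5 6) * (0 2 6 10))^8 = (0 8 5 11 6)(1 2 10 7 4)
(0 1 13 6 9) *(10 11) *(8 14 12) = [1, 13, 2, 3, 4, 5, 9, 7, 14, 0, 11, 10, 8, 6, 12] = (0 1 13 6 9)(8 14 12)(10 11)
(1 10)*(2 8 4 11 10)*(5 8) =(1 2 5 8 4 11 10) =[0, 2, 5, 3, 11, 8, 6, 7, 4, 9, 1, 10]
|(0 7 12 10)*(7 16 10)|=6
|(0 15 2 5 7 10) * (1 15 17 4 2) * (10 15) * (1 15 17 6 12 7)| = 10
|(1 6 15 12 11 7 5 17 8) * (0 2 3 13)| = |(0 2 3 13)(1 6 15 12 11 7 5 17 8)| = 36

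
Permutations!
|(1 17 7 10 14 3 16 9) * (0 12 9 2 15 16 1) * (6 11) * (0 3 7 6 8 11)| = 42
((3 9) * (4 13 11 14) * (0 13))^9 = ((0 13 11 14 4)(3 9))^9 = (0 4 14 11 13)(3 9)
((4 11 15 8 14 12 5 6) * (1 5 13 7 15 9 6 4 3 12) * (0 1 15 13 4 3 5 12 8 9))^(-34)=(0 1 12 4 11)(3 8 14 15 9 6 5)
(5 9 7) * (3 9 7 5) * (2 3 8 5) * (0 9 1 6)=(0 9 2 3 1 6)(5 7 8)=[9, 6, 3, 1, 4, 7, 0, 8, 5, 2]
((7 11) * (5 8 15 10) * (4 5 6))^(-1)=(4 6 10 15 8 5)(7 11)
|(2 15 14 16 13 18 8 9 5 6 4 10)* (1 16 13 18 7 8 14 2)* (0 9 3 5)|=12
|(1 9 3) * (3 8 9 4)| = 6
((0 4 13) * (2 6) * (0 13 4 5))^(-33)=(13)(0 5)(2 6)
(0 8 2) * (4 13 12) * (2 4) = (0 8 4 13 12 2) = [8, 1, 0, 3, 13, 5, 6, 7, 4, 9, 10, 11, 2, 12]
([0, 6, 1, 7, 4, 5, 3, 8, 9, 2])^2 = [0, 3, 6, 8, 4, 5, 7, 9, 2, 1]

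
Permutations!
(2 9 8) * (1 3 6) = (1 3 6)(2 9 8) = [0, 3, 9, 6, 4, 5, 1, 7, 2, 8]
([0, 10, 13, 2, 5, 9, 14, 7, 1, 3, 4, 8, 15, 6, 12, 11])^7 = [0, 13, 8, 11, 14, 12, 10, 7, 2, 15, 6, 3, 5, 1, 4, 9]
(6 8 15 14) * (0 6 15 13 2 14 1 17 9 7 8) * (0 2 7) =(0 6 2 14 15 1 17 9)(7 8 13) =[6, 17, 14, 3, 4, 5, 2, 8, 13, 0, 10, 11, 12, 7, 15, 1, 16, 9]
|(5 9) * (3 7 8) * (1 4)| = 6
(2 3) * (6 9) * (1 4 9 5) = [0, 4, 3, 2, 9, 1, 5, 7, 8, 6] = (1 4 9 6 5)(2 3)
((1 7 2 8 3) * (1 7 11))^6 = (11)(2 3)(7 8)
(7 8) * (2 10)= (2 10)(7 8)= [0, 1, 10, 3, 4, 5, 6, 8, 7, 9, 2]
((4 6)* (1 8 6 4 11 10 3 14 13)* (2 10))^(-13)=(1 10 8 3 6 14 11 13 2)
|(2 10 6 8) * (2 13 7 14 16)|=8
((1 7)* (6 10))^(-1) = (1 7)(6 10) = ((1 7)(6 10))^(-1)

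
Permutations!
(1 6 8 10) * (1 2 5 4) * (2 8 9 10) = [0, 6, 5, 3, 1, 4, 9, 7, 2, 10, 8] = (1 6 9 10 8 2 5 4)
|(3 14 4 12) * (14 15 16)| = 6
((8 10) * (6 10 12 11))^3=(6 12 10 11 8)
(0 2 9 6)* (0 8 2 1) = (0 1)(2 9 6 8) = [1, 0, 9, 3, 4, 5, 8, 7, 2, 6]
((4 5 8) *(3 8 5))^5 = ((3 8 4))^5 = (3 4 8)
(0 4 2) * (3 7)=(0 4 2)(3 7)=[4, 1, 0, 7, 2, 5, 6, 3]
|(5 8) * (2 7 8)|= 4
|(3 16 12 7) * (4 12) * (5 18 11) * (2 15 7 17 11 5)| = 18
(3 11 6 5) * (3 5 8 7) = (3 11 6 8 7) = [0, 1, 2, 11, 4, 5, 8, 3, 7, 9, 10, 6]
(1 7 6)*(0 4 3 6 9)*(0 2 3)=[4, 7, 3, 6, 0, 5, 1, 9, 8, 2]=(0 4)(1 7 9 2 3 6)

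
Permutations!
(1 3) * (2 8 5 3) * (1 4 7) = (1 2 8 5 3 4 7) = [0, 2, 8, 4, 7, 3, 6, 1, 5]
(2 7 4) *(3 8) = (2 7 4)(3 8) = [0, 1, 7, 8, 2, 5, 6, 4, 3]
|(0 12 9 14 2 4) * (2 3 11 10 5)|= |(0 12 9 14 3 11 10 5 2 4)|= 10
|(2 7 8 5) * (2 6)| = |(2 7 8 5 6)| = 5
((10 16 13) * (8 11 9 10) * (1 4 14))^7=(1 4 14)(8 11 9 10 16 13)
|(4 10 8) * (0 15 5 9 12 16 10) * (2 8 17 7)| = 12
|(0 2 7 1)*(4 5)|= 4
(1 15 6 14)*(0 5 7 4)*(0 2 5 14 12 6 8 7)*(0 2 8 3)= (0 14 1 15 3)(2 5)(4 8 7)(6 12)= [14, 15, 5, 0, 8, 2, 12, 4, 7, 9, 10, 11, 6, 13, 1, 3]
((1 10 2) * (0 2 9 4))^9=(0 10)(1 4)(2 9)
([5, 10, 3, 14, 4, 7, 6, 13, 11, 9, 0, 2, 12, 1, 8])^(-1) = (0 10 1 13 7 5)(2 11 8 14 3)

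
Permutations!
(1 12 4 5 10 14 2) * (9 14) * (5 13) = (1 12 4 13 5 10 9 14 2) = [0, 12, 1, 3, 13, 10, 6, 7, 8, 14, 9, 11, 4, 5, 2]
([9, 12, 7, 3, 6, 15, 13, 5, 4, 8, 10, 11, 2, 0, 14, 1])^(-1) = (0 13 6 4 8 9)(1 15 5 7 2 12)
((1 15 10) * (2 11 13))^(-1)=((1 15 10)(2 11 13))^(-1)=(1 10 15)(2 13 11)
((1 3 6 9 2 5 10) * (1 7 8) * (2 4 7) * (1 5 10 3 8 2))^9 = (1 10 2 7 4 9 6 3 5 8)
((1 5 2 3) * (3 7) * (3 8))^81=((1 5 2 7 8 3))^81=(1 7)(2 3)(5 8)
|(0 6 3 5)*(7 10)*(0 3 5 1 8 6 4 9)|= 30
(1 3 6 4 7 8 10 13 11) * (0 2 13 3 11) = (0 2 13)(1 11)(3 6 4 7 8 10) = [2, 11, 13, 6, 7, 5, 4, 8, 10, 9, 3, 1, 12, 0]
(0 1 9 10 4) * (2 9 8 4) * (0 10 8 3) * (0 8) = (0 1 3 8 4 10 2 9) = [1, 3, 9, 8, 10, 5, 6, 7, 4, 0, 2]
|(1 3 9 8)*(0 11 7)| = 12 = |(0 11 7)(1 3 9 8)|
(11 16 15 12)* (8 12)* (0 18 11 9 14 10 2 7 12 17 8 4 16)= (0 18 11)(2 7 12 9 14 10)(4 16 15)(8 17)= [18, 1, 7, 3, 16, 5, 6, 12, 17, 14, 2, 0, 9, 13, 10, 4, 15, 8, 11]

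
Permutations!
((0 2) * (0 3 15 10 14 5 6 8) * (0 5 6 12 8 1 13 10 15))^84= ((15)(0 2 3)(1 13 10 14 6)(5 12 8))^84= (15)(1 6 14 10 13)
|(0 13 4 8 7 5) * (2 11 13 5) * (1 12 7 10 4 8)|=18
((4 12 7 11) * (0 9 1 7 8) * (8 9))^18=((0 8)(1 7 11 4 12 9))^18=(12)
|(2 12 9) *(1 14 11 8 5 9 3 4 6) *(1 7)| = |(1 14 11 8 5 9 2 12 3 4 6 7)| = 12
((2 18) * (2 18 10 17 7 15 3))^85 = (18)(2 10 17 7 15 3)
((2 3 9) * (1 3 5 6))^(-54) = ((1 3 9 2 5 6))^(-54) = (9)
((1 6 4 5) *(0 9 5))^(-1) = ((0 9 5 1 6 4))^(-1) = (0 4 6 1 5 9)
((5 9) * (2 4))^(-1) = ((2 4)(5 9))^(-1) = (2 4)(5 9)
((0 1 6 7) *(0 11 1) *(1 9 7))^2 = (7 9 11) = ((1 6)(7 11 9))^2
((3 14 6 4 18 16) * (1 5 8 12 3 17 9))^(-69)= (1 12 6 16)(3 4 17 5)(8 14 18 9)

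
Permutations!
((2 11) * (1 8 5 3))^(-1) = (1 3 5 8)(2 11) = ((1 8 5 3)(2 11))^(-1)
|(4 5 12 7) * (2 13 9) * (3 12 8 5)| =|(2 13 9)(3 12 7 4)(5 8)| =12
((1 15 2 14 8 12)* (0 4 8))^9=((0 4 8 12 1 15 2 14))^9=(0 4 8 12 1 15 2 14)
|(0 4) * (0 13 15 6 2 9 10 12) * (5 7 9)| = 11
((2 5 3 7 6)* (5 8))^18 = ((2 8 5 3 7 6))^18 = (8)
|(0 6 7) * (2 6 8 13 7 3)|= 12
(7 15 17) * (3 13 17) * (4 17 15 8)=(3 13 15)(4 17 7 8)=[0, 1, 2, 13, 17, 5, 6, 8, 4, 9, 10, 11, 12, 15, 14, 3, 16, 7]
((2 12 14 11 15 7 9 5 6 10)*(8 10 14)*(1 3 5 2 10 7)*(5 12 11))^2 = ((1 3 12 8 7 9 2 11 15)(5 6 14))^2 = (1 12 7 2 15 3 8 9 11)(5 14 6)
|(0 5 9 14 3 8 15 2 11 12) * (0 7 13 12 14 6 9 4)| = 6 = |(0 5 4)(2 11 14 3 8 15)(6 9)(7 13 12)|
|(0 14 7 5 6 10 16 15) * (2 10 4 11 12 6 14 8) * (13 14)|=12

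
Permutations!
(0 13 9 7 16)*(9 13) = [9, 1, 2, 3, 4, 5, 6, 16, 8, 7, 10, 11, 12, 13, 14, 15, 0] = (0 9 7 16)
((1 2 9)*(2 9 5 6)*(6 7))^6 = ((1 9)(2 5 7 6))^6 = (9)(2 7)(5 6)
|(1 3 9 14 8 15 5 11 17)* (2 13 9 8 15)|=11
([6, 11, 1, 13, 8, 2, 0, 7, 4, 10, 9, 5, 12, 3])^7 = [6, 2, 5, 13, 8, 11, 0, 7, 4, 10, 9, 1, 12, 3]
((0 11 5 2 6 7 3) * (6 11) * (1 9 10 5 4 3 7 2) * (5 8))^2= (0 2 4)(1 10 5 9 8)(3 6 11)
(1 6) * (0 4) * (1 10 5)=(0 4)(1 6 10 5)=[4, 6, 2, 3, 0, 1, 10, 7, 8, 9, 5]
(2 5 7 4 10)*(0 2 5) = (0 2)(4 10 5 7) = [2, 1, 0, 3, 10, 7, 6, 4, 8, 9, 5]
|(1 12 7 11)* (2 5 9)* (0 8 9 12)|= |(0 8 9 2 5 12 7 11 1)|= 9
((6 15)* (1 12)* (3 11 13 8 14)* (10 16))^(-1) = ((1 12)(3 11 13 8 14)(6 15)(10 16))^(-1) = (1 12)(3 14 8 13 11)(6 15)(10 16)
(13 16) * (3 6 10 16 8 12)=(3 6 10 16 13 8 12)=[0, 1, 2, 6, 4, 5, 10, 7, 12, 9, 16, 11, 3, 8, 14, 15, 13]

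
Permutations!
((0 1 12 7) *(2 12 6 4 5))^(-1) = (0 7 12 2 5 4 6 1)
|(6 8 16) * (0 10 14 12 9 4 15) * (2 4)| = |(0 10 14 12 9 2 4 15)(6 8 16)| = 24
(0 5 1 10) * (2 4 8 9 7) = (0 5 1 10)(2 4 8 9 7) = [5, 10, 4, 3, 8, 1, 6, 2, 9, 7, 0]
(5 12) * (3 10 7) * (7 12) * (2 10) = (2 10 12 5 7 3) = [0, 1, 10, 2, 4, 7, 6, 3, 8, 9, 12, 11, 5]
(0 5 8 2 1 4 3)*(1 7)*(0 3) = (0 5 8 2 7 1 4) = [5, 4, 7, 3, 0, 8, 6, 1, 2]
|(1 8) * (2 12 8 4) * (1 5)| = 6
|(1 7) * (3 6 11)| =6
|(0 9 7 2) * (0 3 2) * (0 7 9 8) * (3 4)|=6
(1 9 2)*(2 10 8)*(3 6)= (1 9 10 8 2)(3 6)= [0, 9, 1, 6, 4, 5, 3, 7, 2, 10, 8]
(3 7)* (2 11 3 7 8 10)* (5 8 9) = (2 11 3 9 5 8 10) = [0, 1, 11, 9, 4, 8, 6, 7, 10, 5, 2, 3]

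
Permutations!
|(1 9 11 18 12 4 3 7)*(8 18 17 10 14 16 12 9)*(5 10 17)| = |(1 8 18 9 11 5 10 14 16 12 4 3 7)| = 13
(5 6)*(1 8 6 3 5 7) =[0, 8, 2, 5, 4, 3, 7, 1, 6] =(1 8 6 7)(3 5)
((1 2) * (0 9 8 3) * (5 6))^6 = ((0 9 8 3)(1 2)(5 6))^6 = (0 8)(3 9)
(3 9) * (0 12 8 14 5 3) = (0 12 8 14 5 3 9) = [12, 1, 2, 9, 4, 3, 6, 7, 14, 0, 10, 11, 8, 13, 5]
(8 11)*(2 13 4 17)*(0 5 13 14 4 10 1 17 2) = (0 5 13 10 1 17)(2 14 4)(8 11) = [5, 17, 14, 3, 2, 13, 6, 7, 11, 9, 1, 8, 12, 10, 4, 15, 16, 0]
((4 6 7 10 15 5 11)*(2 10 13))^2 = ((2 10 15 5 11 4 6 7 13))^2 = (2 15 11 6 13 10 5 4 7)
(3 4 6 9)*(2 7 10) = (2 7 10)(3 4 6 9) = [0, 1, 7, 4, 6, 5, 9, 10, 8, 3, 2]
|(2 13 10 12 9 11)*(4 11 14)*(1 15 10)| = |(1 15 10 12 9 14 4 11 2 13)| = 10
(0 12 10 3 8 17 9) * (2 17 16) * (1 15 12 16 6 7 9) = (0 16 2 17 1 15 12 10 3 8 6 7 9) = [16, 15, 17, 8, 4, 5, 7, 9, 6, 0, 3, 11, 10, 13, 14, 12, 2, 1]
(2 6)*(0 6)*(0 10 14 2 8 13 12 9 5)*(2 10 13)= [6, 1, 13, 3, 4, 0, 8, 7, 2, 5, 14, 11, 9, 12, 10]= (0 6 8 2 13 12 9 5)(10 14)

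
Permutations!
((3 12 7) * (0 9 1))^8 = ((0 9 1)(3 12 7))^8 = (0 1 9)(3 7 12)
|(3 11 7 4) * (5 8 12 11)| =|(3 5 8 12 11 7 4)| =7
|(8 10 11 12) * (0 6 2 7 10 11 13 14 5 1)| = |(0 6 2 7 10 13 14 5 1)(8 11 12)| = 9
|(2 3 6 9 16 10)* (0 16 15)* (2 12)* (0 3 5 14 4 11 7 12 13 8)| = 140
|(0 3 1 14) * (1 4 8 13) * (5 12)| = 14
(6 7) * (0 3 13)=(0 3 13)(6 7)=[3, 1, 2, 13, 4, 5, 7, 6, 8, 9, 10, 11, 12, 0]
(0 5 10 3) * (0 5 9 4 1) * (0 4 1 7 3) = [9, 4, 2, 5, 7, 10, 6, 3, 8, 1, 0] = (0 9 1 4 7 3 5 10)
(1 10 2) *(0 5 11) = (0 5 11)(1 10 2) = [5, 10, 1, 3, 4, 11, 6, 7, 8, 9, 2, 0]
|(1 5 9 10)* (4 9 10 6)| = |(1 5 10)(4 9 6)| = 3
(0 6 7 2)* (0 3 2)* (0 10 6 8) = (0 8)(2 3)(6 7 10) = [8, 1, 3, 2, 4, 5, 7, 10, 0, 9, 6]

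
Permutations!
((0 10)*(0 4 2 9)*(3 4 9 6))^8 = (0 9 10)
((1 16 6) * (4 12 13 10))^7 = ((1 16 6)(4 12 13 10))^7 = (1 16 6)(4 10 13 12)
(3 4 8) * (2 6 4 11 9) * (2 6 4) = (2 4 8 3 11 9 6) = [0, 1, 4, 11, 8, 5, 2, 7, 3, 6, 10, 9]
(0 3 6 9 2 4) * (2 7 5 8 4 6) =(0 3 2 6 9 7 5 8 4) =[3, 1, 6, 2, 0, 8, 9, 5, 4, 7]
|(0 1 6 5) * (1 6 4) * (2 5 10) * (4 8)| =|(0 6 10 2 5)(1 8 4)| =15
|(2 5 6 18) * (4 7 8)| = 12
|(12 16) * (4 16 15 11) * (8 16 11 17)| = |(4 11)(8 16 12 15 17)| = 10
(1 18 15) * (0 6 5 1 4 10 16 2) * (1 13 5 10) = (0 6 10 16 2)(1 18 15 4)(5 13) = [6, 18, 0, 3, 1, 13, 10, 7, 8, 9, 16, 11, 12, 5, 14, 4, 2, 17, 15]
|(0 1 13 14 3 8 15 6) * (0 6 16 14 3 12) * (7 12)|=10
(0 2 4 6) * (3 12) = (0 2 4 6)(3 12) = [2, 1, 4, 12, 6, 5, 0, 7, 8, 9, 10, 11, 3]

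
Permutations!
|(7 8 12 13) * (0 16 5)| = 12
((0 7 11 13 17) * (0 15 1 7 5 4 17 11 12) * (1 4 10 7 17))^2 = (0 10 12 5 7)(1 15)(4 17)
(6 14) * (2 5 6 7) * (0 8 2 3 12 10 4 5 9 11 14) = (0 8 2 9 11 14 7 3 12 10 4 5 6) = [8, 1, 9, 12, 5, 6, 0, 3, 2, 11, 4, 14, 10, 13, 7]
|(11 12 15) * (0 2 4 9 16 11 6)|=9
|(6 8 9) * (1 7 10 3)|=|(1 7 10 3)(6 8 9)|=12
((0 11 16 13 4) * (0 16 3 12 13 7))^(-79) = ((0 11 3 12 13 4 16 7))^(-79) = (0 11 3 12 13 4 16 7)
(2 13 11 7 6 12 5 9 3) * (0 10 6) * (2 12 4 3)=(0 10 6 4 3 12 5 9 2 13 11 7)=[10, 1, 13, 12, 3, 9, 4, 0, 8, 2, 6, 7, 5, 11]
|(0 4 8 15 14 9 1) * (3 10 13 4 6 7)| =12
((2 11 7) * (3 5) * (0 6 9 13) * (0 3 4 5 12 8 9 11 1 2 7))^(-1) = ((0 6 11)(1 2)(3 12 8 9 13)(4 5))^(-1) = (0 11 6)(1 2)(3 13 9 8 12)(4 5)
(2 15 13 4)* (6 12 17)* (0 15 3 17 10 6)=(0 15 13 4 2 3 17)(6 12 10)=[15, 1, 3, 17, 2, 5, 12, 7, 8, 9, 6, 11, 10, 4, 14, 13, 16, 0]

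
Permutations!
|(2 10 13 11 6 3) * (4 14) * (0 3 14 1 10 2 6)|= 9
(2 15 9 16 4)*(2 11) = (2 15 9 16 4 11) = [0, 1, 15, 3, 11, 5, 6, 7, 8, 16, 10, 2, 12, 13, 14, 9, 4]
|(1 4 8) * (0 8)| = |(0 8 1 4)| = 4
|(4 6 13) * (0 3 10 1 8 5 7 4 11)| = 11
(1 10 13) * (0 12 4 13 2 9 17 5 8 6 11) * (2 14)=(0 12 4 13 1 10 14 2 9 17 5 8 6 11)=[12, 10, 9, 3, 13, 8, 11, 7, 6, 17, 14, 0, 4, 1, 2, 15, 16, 5]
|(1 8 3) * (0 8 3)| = 2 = |(0 8)(1 3)|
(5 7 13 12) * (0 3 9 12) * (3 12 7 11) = (0 12 5 11 3 9 7 13) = [12, 1, 2, 9, 4, 11, 6, 13, 8, 7, 10, 3, 5, 0]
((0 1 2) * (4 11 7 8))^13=((0 1 2)(4 11 7 8))^13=(0 1 2)(4 11 7 8)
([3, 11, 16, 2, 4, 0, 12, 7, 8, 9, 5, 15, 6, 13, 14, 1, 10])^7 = [3, 11, 16, 2, 4, 0, 12, 7, 8, 9, 5, 15, 6, 13, 14, 1, 10]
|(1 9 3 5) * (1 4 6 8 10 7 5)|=6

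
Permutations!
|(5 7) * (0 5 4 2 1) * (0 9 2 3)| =15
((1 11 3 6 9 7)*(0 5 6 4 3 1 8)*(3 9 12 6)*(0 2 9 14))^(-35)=(14)(1 11)(2 9 7 8)(6 12)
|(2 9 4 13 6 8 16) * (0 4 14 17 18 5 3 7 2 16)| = 40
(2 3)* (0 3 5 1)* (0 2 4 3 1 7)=(0 1 2 5 7)(3 4)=[1, 2, 5, 4, 3, 7, 6, 0]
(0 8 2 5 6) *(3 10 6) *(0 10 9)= (0 8 2 5 3 9)(6 10)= [8, 1, 5, 9, 4, 3, 10, 7, 2, 0, 6]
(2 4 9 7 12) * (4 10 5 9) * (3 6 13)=[0, 1, 10, 6, 4, 9, 13, 12, 8, 7, 5, 11, 2, 3]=(2 10 5 9 7 12)(3 6 13)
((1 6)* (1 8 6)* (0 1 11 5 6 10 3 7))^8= (0 7 3 10 8 6 5 11 1)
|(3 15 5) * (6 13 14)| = |(3 15 5)(6 13 14)| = 3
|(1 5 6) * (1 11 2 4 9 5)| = 6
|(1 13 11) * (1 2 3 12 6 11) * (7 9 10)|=30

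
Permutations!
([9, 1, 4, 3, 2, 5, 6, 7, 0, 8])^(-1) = (0 8 9)(2 4)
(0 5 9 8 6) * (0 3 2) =(0 5 9 8 6 3 2) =[5, 1, 0, 2, 4, 9, 3, 7, 6, 8]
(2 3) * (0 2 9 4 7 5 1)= (0 2 3 9 4 7 5 1)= [2, 0, 3, 9, 7, 1, 6, 5, 8, 4]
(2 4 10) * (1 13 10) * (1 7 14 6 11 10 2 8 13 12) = (1 12)(2 4 7 14 6 11 10 8 13) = [0, 12, 4, 3, 7, 5, 11, 14, 13, 9, 8, 10, 1, 2, 6]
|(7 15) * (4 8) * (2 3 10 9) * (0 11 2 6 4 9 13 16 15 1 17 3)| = 24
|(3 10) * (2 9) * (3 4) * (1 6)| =6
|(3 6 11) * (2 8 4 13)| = |(2 8 4 13)(3 6 11)| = 12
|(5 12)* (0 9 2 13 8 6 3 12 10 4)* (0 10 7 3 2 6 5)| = |(0 9 6 2 13 8 5 7 3 12)(4 10)| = 10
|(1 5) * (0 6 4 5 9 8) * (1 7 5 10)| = |(0 6 4 10 1 9 8)(5 7)| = 14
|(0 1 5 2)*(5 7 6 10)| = |(0 1 7 6 10 5 2)| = 7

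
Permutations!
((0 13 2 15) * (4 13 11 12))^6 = ((0 11 12 4 13 2 15))^6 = (0 15 2 13 4 12 11)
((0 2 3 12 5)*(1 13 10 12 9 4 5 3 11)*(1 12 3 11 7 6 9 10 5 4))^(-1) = (0 5 13 1 9 6 7 2)(3 10)(11 12)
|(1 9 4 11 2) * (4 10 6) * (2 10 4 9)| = |(1 2)(4 11 10 6 9)| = 10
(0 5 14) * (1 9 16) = [5, 9, 2, 3, 4, 14, 6, 7, 8, 16, 10, 11, 12, 13, 0, 15, 1] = (0 5 14)(1 9 16)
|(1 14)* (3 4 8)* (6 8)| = 4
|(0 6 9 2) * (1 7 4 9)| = 7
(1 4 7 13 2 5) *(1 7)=(1 4)(2 5 7 13)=[0, 4, 5, 3, 1, 7, 6, 13, 8, 9, 10, 11, 12, 2]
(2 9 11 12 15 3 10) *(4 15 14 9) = (2 4 15 3 10)(9 11 12 14) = [0, 1, 4, 10, 15, 5, 6, 7, 8, 11, 2, 12, 14, 13, 9, 3]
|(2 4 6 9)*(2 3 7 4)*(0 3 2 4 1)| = |(0 3 7 1)(2 4 6 9)| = 4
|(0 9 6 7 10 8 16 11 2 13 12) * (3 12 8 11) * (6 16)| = 35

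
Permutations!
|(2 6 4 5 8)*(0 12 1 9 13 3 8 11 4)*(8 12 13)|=|(0 13 3 12 1 9 8 2 6)(4 5 11)|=9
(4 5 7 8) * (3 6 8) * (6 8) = [0, 1, 2, 8, 5, 7, 6, 3, 4] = (3 8 4 5 7)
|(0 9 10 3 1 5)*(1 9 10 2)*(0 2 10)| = |(1 5 2)(3 9 10)| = 3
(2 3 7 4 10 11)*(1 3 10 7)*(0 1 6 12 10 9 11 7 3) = [1, 0, 9, 6, 3, 5, 12, 4, 8, 11, 7, 2, 10] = (0 1)(2 9 11)(3 6 12 10 7 4)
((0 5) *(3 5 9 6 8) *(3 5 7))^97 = (0 6 5 9 8)(3 7)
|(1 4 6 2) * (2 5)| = |(1 4 6 5 2)| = 5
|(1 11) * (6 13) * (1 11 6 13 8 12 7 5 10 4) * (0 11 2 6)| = 11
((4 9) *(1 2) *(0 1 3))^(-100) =(9)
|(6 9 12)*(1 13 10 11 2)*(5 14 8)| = 15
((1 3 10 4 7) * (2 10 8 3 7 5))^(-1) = ((1 7)(2 10 4 5)(3 8))^(-1) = (1 7)(2 5 4 10)(3 8)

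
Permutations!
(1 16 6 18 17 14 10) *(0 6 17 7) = (0 6 18 7)(1 16 17 14 10) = [6, 16, 2, 3, 4, 5, 18, 0, 8, 9, 1, 11, 12, 13, 10, 15, 17, 14, 7]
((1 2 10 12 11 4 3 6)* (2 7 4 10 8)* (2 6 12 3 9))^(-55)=((1 7 4 9 2 8 6)(3 12 11 10))^(-55)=(1 7 4 9 2 8 6)(3 12 11 10)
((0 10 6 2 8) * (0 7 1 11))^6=(0 1 8 6)(2 10 11 7)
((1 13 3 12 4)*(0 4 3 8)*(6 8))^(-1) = ((0 4 1 13 6 8)(3 12))^(-1) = (0 8 6 13 1 4)(3 12)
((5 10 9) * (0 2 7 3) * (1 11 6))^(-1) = ((0 2 7 3)(1 11 6)(5 10 9))^(-1) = (0 3 7 2)(1 6 11)(5 9 10)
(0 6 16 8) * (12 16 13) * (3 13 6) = (0 3 13 12 16 8) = [3, 1, 2, 13, 4, 5, 6, 7, 0, 9, 10, 11, 16, 12, 14, 15, 8]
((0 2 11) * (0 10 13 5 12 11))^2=(5 11 13 12 10)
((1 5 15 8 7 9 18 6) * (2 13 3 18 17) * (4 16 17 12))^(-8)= (1 4 6 12 18 9 3 7 13 8 2 15 17 5 16)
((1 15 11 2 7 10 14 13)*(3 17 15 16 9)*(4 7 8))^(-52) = (1 17 8 14 9 11 7)(2 10 16 15 4 13 3)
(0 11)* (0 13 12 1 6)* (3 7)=[11, 6, 2, 7, 4, 5, 0, 3, 8, 9, 10, 13, 1, 12]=(0 11 13 12 1 6)(3 7)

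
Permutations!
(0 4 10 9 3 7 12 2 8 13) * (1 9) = [4, 9, 8, 7, 10, 5, 6, 12, 13, 3, 1, 11, 2, 0] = (0 4 10 1 9 3 7 12 2 8 13)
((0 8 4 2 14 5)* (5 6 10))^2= ((0 8 4 2 14 6 10 5))^2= (0 4 14 10)(2 6 5 8)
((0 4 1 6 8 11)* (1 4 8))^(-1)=(0 11 8)(1 6)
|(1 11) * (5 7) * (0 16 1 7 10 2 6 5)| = |(0 16 1 11 7)(2 6 5 10)| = 20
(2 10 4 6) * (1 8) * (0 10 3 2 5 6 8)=(0 10 4 8 1)(2 3)(5 6)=[10, 0, 3, 2, 8, 6, 5, 7, 1, 9, 4]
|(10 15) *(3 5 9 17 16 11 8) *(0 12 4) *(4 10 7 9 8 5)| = |(0 12 10 15 7 9 17 16 11 5 8 3 4)| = 13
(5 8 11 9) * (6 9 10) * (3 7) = (3 7)(5 8 11 10 6 9) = [0, 1, 2, 7, 4, 8, 9, 3, 11, 5, 6, 10]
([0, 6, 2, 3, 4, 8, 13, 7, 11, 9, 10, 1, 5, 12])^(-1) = [0, 11, 2, 3, 4, 12, 1, 7, 5, 9, 10, 8, 13, 6]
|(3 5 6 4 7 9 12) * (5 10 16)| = 9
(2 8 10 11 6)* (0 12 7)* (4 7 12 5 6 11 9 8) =[5, 1, 4, 3, 7, 6, 2, 0, 10, 8, 9, 11, 12] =(12)(0 5 6 2 4 7)(8 10 9)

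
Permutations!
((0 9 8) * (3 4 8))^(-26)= ((0 9 3 4 8))^(-26)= (0 8 4 3 9)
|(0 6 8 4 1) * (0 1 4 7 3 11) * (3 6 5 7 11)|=|(0 5 7 6 8 11)|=6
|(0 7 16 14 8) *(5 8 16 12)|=10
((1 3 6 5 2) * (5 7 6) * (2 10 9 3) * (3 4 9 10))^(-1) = (10)(1 2)(3 5)(4 9)(6 7)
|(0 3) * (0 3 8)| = 2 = |(0 8)|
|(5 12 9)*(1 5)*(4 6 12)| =|(1 5 4 6 12 9)| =6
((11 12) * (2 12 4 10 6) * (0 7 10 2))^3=(0 6 10 7)(2 4 11 12)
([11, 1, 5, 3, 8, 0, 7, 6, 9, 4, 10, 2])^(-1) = (0 5 2 11)(4 9 8)(6 7)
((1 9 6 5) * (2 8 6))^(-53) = (1 9 2 8 6 5)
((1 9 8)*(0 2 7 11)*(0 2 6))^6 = ((0 6)(1 9 8)(2 7 11))^6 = (11)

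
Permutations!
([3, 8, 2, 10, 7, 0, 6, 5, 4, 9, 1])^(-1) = (0 5 7 4 8 1 10 3)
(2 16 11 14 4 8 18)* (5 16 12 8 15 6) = (2 12 8 18)(4 15 6 5 16 11 14) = [0, 1, 12, 3, 15, 16, 5, 7, 18, 9, 10, 14, 8, 13, 4, 6, 11, 17, 2]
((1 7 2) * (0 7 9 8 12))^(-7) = ((0 7 2 1 9 8 12))^(-7) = (12)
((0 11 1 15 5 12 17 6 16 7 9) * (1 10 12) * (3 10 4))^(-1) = (0 9 7 16 6 17 12 10 3 4 11)(1 5 15)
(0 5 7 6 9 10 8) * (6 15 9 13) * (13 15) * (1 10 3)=(0 5 7 13 6 15 9 3 1 10 8)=[5, 10, 2, 1, 4, 7, 15, 13, 0, 3, 8, 11, 12, 6, 14, 9]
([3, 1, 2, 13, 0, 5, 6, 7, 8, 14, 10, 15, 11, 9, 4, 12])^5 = (0 4 14 9 13 3)(11 12 15)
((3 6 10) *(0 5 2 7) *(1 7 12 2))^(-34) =((0 5 1 7)(2 12)(3 6 10))^(-34) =(12)(0 1)(3 10 6)(5 7)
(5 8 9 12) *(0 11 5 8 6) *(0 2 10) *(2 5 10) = (0 11 10)(5 6)(8 9 12) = [11, 1, 2, 3, 4, 6, 5, 7, 9, 12, 0, 10, 8]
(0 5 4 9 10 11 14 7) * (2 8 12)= (0 5 4 9 10 11 14 7)(2 8 12)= [5, 1, 8, 3, 9, 4, 6, 0, 12, 10, 11, 14, 2, 13, 7]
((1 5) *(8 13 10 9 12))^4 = (8 12 9 10 13)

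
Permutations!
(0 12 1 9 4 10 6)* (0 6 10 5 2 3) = (0 12 1 9 4 5 2 3) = [12, 9, 3, 0, 5, 2, 6, 7, 8, 4, 10, 11, 1]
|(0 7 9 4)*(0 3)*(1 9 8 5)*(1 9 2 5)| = |(0 7 8 1 2 5 9 4 3)| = 9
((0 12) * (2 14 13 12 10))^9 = (0 14)(2 12)(10 13)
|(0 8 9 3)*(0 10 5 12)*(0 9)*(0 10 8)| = 6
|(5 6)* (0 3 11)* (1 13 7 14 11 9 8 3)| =|(0 1 13 7 14 11)(3 9 8)(5 6)| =6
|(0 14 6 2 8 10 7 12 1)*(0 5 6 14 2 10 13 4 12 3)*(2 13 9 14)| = 20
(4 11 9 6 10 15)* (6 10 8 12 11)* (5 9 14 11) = [0, 1, 2, 3, 6, 9, 8, 7, 12, 10, 15, 14, 5, 13, 11, 4] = (4 6 8 12 5 9 10 15)(11 14)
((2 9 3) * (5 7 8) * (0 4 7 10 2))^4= ((0 4 7 8 5 10 2 9 3))^4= (0 5 3 8 9 7 2 4 10)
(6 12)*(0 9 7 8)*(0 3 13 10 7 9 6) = (0 6 12)(3 13 10 7 8) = [6, 1, 2, 13, 4, 5, 12, 8, 3, 9, 7, 11, 0, 10]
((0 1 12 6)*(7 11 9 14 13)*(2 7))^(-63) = (0 1 12 6)(2 9)(7 14)(11 13)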